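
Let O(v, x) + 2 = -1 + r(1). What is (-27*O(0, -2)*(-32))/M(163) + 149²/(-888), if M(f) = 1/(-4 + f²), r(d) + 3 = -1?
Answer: -142670648761/888 ≈ -1.6067e+8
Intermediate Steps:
r(d) = -4 (r(d) = -3 - 1 = -4)
O(v, x) = -7 (O(v, x) = -2 + (-1 - 4) = -2 - 5 = -7)
(-27*O(0, -2)*(-32))/M(163) + 149²/(-888) = (-27*(-7)*(-32))/(1/(-4 + 163²)) + 149²/(-888) = (189*(-32))/(1/(-4 + 26569)) + 22201*(-1/888) = -6048/(1/26565) - 22201/888 = -6048/1/26565 - 22201/888 = -6048*26565 - 22201/888 = -160665120 - 22201/888 = -142670648761/888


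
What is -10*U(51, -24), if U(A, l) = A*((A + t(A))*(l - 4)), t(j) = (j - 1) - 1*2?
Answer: 1413720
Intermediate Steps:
t(j) = -3 + j (t(j) = (-1 + j) - 2 = -3 + j)
U(A, l) = A*(-4 + l)*(-3 + 2*A) (U(A, l) = A*((A + (-3 + A))*(l - 4)) = A*((-3 + 2*A)*(-4 + l)) = A*((-4 + l)*(-3 + 2*A)) = A*(-4 + l)*(-3 + 2*A))
-10*U(51, -24) = -510*(12 - 8*51 + 51*(-24) - 24*(-3 + 51)) = -510*(12 - 408 - 1224 - 24*48) = -510*(12 - 408 - 1224 - 1152) = -510*(-2772) = -10*(-141372) = 1413720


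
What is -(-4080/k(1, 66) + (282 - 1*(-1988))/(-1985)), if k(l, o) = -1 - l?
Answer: -809426/397 ≈ -2038.9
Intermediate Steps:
-(-4080/k(1, 66) + (282 - 1*(-1988))/(-1985)) = -(-4080/(-1 - 1*1) + (282 - 1*(-1988))/(-1985)) = -(-4080/(-1 - 1) + (282 + 1988)*(-1/1985)) = -(-4080/(-2) + 2270*(-1/1985)) = -(-4080*(-1/2) - 454/397) = -(2040 - 454/397) = -1*809426/397 = -809426/397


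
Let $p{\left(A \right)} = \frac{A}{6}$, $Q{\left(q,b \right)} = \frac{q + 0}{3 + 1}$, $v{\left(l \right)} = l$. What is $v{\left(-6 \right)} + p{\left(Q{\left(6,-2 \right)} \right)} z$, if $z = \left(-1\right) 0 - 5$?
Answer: $- \frac{29}{4} \approx -7.25$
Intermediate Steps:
$z = -5$ ($z = 0 - 5 = -5$)
$Q{\left(q,b \right)} = \frac{q}{4}$
$p{\left(A \right)} = \frac{A}{6}$ ($p{\left(A \right)} = A \frac{1}{6} = \frac{A}{6}$)
$v{\left(-6 \right)} + p{\left(Q{\left(6,-2 \right)} \right)} z = -6 + \frac{\frac{1}{4} \cdot 6}{6} \left(-5\right) = -6 + \frac{1}{6} \cdot \frac{3}{2} \left(-5\right) = -6 + \frac{1}{4} \left(-5\right) = -6 - \frac{5}{4} = - \frac{29}{4}$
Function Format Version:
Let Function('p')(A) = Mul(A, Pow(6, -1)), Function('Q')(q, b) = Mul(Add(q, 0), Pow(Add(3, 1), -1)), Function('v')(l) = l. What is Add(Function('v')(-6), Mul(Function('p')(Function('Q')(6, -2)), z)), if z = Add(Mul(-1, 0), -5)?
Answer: Rational(-29, 4) ≈ -7.2500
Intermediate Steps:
z = -5 (z = Add(0, -5) = -5)
Function('Q')(q, b) = Mul(Rational(1, 4), q) (Function('Q')(q, b) = Mul(q, Pow(4, -1)) = Mul(q, Rational(1, 4)) = Mul(Rational(1, 4), q))
Function('p')(A) = Mul(Rational(1, 6), A) (Function('p')(A) = Mul(A, Rational(1, 6)) = Mul(Rational(1, 6), A))
Add(Function('v')(-6), Mul(Function('p')(Function('Q')(6, -2)), z)) = Add(-6, Mul(Mul(Rational(1, 6), Mul(Rational(1, 4), 6)), -5)) = Add(-6, Mul(Mul(Rational(1, 6), Rational(3, 2)), -5)) = Add(-6, Mul(Rational(1, 4), -5)) = Add(-6, Rational(-5, 4)) = Rational(-29, 4)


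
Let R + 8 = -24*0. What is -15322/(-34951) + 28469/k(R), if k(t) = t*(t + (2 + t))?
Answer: 142390869/559216 ≈ 254.63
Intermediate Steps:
R = -8 (R = -8 - 24*0 = -8 + 0 = -8)
k(t) = t*(2 + 2*t)
-15322/(-34951) + 28469/k(R) = -15322/(-34951) + 28469/((2*(-8)*(1 - 8))) = -15322*(-1/34951) + 28469/((2*(-8)*(-7))) = 15322/34951 + 28469/112 = 15322/34951 + 28469*(1/112) = 15322/34951 + 4067/16 = 142390869/559216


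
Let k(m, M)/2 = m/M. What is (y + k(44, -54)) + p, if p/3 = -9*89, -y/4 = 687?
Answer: -139121/27 ≈ -5152.6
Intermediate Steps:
y = -2748 (y = -4*687 = -2748)
k(m, M) = 2*m/M (k(m, M) = 2*(m/M) = 2*m/M)
p = -2403 (p = 3*(-9*89) = 3*(-801) = -2403)
(y + k(44, -54)) + p = (-2748 + 2*44/(-54)) - 2403 = (-2748 + 2*44*(-1/54)) - 2403 = (-2748 - 44/27) - 2403 = -74240/27 - 2403 = -139121/27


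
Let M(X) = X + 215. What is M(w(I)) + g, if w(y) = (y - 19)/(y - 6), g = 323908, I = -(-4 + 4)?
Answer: 1944757/6 ≈ 3.2413e+5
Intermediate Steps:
I = 0 (I = -1*0 = 0)
w(y) = (-19 + y)/(-6 + y)
M(X) = 215 + X
M(w(I)) + g = (215 + (-19 + 0)/(-6 + 0)) + 323908 = (215 - 19/(-6)) + 323908 = (215 - 1/6*(-19)) + 323908 = (215 + 19/6) + 323908 = 1309/6 + 323908 = 1944757/6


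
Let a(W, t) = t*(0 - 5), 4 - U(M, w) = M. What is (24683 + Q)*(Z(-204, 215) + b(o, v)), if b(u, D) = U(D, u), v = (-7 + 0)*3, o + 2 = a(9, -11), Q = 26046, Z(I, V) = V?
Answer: 12174960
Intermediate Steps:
U(M, w) = 4 - M
a(W, t) = -5*t (a(W, t) = t*(-5) = -5*t)
o = 53 (o = -2 - 5*(-11) = -2 + 55 = 53)
v = -21 (v = -7*3 = -21)
b(u, D) = 4 - D
(24683 + Q)*(Z(-204, 215) + b(o, v)) = (24683 + 26046)*(215 + (4 - 1*(-21))) = 50729*(215 + (4 + 21)) = 50729*(215 + 25) = 50729*240 = 12174960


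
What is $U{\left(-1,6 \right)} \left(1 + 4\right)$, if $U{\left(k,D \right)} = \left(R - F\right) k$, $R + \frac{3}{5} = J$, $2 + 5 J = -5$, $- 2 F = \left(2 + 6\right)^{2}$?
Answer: $-150$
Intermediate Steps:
$F = -32$ ($F = - \frac{\left(2 + 6\right)^{2}}{2} = - \frac{8^{2}}{2} = \left(- \frac{1}{2}\right) 64 = -32$)
$J = - \frac{7}{5}$ ($J = - \frac{2}{5} + \frac{1}{5} \left(-5\right) = - \frac{2}{5} - 1 = - \frac{7}{5} \approx -1.4$)
$R = -2$ ($R = - \frac{3}{5} - \frac{7}{5} = -2$)
$U{\left(k,D \right)} = 30 k$ ($U{\left(k,D \right)} = \left(-2 - -32\right) k = \left(-2 + 32\right) k = 30 k$)
$U{\left(-1,6 \right)} \left(1 + 4\right) = 30 \left(-1\right) \left(1 + 4\right) = \left(-30\right) 5 = -150$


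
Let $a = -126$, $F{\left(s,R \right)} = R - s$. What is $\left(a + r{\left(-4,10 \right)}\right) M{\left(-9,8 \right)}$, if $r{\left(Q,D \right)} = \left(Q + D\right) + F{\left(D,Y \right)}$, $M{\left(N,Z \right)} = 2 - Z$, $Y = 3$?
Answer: $762$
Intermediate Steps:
$r{\left(Q,D \right)} = 3 + Q$ ($r{\left(Q,D \right)} = \left(Q + D\right) - \left(-3 + D\right) = \left(D + Q\right) - \left(-3 + D\right) = 3 + Q$)
$\left(a + r{\left(-4,10 \right)}\right) M{\left(-9,8 \right)} = \left(-126 + \left(3 - 4\right)\right) \left(2 - 8\right) = \left(-126 - 1\right) \left(2 - 8\right) = \left(-127\right) \left(-6\right) = 762$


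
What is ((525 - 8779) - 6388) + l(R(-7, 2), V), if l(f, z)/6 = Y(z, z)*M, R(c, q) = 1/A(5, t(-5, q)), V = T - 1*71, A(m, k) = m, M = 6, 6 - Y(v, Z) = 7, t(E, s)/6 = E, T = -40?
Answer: -14678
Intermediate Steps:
t(E, s) = 6*E
Y(v, Z) = -1 (Y(v, Z) = 6 - 1*7 = 6 - 7 = -1)
V = -111 (V = -40 - 1*71 = -40 - 71 = -111)
R(c, q) = ⅕ (R(c, q) = 1/5 = ⅕)
l(f, z) = -36 (l(f, z) = 6*(-1*6) = 6*(-6) = -36)
((525 - 8779) - 6388) + l(R(-7, 2), V) = ((525 - 8779) - 6388) - 36 = (-8254 - 6388) - 36 = -14642 - 36 = -14678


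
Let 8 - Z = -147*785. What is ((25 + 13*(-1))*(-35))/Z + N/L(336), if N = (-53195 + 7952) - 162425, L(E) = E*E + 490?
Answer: -12006566162/6542542279 ≈ -1.8352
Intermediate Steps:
Z = 115403 (Z = 8 - (-147)*785 = 8 - 1*(-115395) = 8 + 115395 = 115403)
L(E) = 490 + E**2 (L(E) = E**2 + 490 = 490 + E**2)
N = -207668 (N = -45243 - 162425 = -207668)
((25 + 13*(-1))*(-35))/Z + N/L(336) = ((25 + 13*(-1))*(-35))/115403 - 207668/(490 + 336**2) = ((25 - 13)*(-35))*(1/115403) - 207668/(490 + 112896) = (12*(-35))*(1/115403) - 207668/113386 = -420*1/115403 - 207668*1/113386 = -420/115403 - 103834/56693 = -12006566162/6542542279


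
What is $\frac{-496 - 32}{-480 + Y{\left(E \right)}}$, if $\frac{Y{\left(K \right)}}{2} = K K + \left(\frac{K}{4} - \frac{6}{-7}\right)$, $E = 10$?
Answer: $\frac{3696}{1913} \approx 1.932$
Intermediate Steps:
$Y{\left(K \right)} = \frac{12}{7} + \frac{K}{2} + 2 K^{2}$ ($Y{\left(K \right)} = 2 \left(K K + \left(\frac{K}{4} - \frac{6}{-7}\right)\right) = 2 \left(K^{2} + \left(K \frac{1}{4} - - \frac{6}{7}\right)\right) = 2 \left(K^{2} + \left(\frac{K}{4} + \frac{6}{7}\right)\right) = 2 \left(K^{2} + \left(\frac{6}{7} + \frac{K}{4}\right)\right) = 2 \left(\frac{6}{7} + K^{2} + \frac{K}{4}\right) = \frac{12}{7} + \frac{K}{2} + 2 K^{2}$)
$\frac{-496 - 32}{-480 + Y{\left(E \right)}} = \frac{-496 - 32}{-480 + \left(\frac{12}{7} + \frac{1}{2} \cdot 10 + 2 \cdot 10^{2}\right)} = - \frac{528}{-480 + \left(\frac{12}{7} + 5 + 2 \cdot 100\right)} = - \frac{528}{-480 + \left(\frac{12}{7} + 5 + 200\right)} = - \frac{528}{-480 + \frac{1447}{7}} = - \frac{528}{- \frac{1913}{7}} = \left(-528\right) \left(- \frac{7}{1913}\right) = \frac{3696}{1913}$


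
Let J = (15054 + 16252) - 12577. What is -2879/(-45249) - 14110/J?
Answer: -194847533/282489507 ≈ -0.68975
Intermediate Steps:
J = 18729 (J = 31306 - 12577 = 18729)
-2879/(-45249) - 14110/J = -2879/(-45249) - 14110/18729 = -2879*(-1/45249) - 14110*1/18729 = 2879/45249 - 14110/18729 = -194847533/282489507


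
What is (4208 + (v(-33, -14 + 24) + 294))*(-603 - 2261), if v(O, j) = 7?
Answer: -12913776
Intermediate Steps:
(4208 + (v(-33, -14 + 24) + 294))*(-603 - 2261) = (4208 + (7 + 294))*(-603 - 2261) = (4208 + 301)*(-2864) = 4509*(-2864) = -12913776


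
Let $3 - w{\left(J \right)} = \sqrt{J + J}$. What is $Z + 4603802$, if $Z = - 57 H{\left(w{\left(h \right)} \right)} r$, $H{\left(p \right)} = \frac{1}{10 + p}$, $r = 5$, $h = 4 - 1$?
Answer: $\frac{750416021}{163} - \frac{285 \sqrt{6}}{163} \approx 4.6038 \cdot 10^{6}$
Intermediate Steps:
$h = 3$ ($h = 4 - 1 = 3$)
$w{\left(J \right)} = 3 - \sqrt{2} \sqrt{J}$ ($w{\left(J \right)} = 3 - \sqrt{J + J} = 3 - \sqrt{2 J} = 3 - \sqrt{2} \sqrt{J}$)
$Z = - \frac{285}{13 - \sqrt{6}}$ ($Z = - \frac{57}{10 + \left(3 - \sqrt{2} \sqrt{3}\right)} 5 = - \frac{57}{10 + \left(3 - \sqrt{6}\right)} 5 = - \frac{57}{13 - \sqrt{6}} \cdot 5 = - \frac{285}{13 - \sqrt{6}} \approx -27.013$)
$Z + 4603802 = \left(- \frac{3705}{163} - \frac{285 \sqrt{6}}{163}\right) + 4603802 = \frac{750416021}{163} - \frac{285 \sqrt{6}}{163}$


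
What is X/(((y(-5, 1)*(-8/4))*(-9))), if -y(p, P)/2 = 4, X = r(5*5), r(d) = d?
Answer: -25/144 ≈ -0.17361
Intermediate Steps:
X = 25 (X = 5*5 = 25)
y(p, P) = -8 (y(p, P) = -2*4 = -8)
X/(((y(-5, 1)*(-8/4))*(-9))) = 25/((-(-64)/4*(-9))) = 25/((-8*(-2)*(-9))) = 25/((16*(-9))) = 25/(-144) = 25*(-1/144) = -25/144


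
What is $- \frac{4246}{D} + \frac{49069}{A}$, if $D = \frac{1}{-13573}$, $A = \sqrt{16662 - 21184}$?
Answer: $57630958 - \frac{49069 i \sqrt{4522}}{4522} \approx 5.7631 \cdot 10^{7} - 729.7 i$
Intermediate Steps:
$A = i \sqrt{4522}$ ($A = \sqrt{-4522} = i \sqrt{4522} \approx 67.246 i$)
$D = - \frac{1}{13573} \approx -7.3676 \cdot 10^{-5}$
$- \frac{4246}{D} + \frac{49069}{A} = - \frac{4246}{- \frac{1}{13573}} + \frac{49069}{i \sqrt{4522}} = \left(-4246\right) \left(-13573\right) + 49069 \left(- \frac{i \sqrt{4522}}{4522}\right) = 57630958 - \frac{49069 i \sqrt{4522}}{4522}$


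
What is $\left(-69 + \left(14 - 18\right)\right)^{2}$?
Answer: $5329$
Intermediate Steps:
$\left(-69 + \left(14 - 18\right)\right)^{2} = \left(-69 - 4\right)^{2} = \left(-73\right)^{2} = 5329$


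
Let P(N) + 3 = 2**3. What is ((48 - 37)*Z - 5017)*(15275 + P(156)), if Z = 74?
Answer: -64221840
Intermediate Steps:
P(N) = 5 (P(N) = -3 + 2**3 = -3 + 8 = 5)
((48 - 37)*Z - 5017)*(15275 + P(156)) = ((48 - 37)*74 - 5017)*(15275 + 5) = (11*74 - 5017)*15280 = (814 - 5017)*15280 = -4203*15280 = -64221840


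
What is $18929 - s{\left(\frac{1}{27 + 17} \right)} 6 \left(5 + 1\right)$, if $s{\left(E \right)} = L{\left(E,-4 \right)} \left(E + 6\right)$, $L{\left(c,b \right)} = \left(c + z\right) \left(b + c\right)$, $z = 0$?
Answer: $\frac{403529359}{21296} \approx 18949.0$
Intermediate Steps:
$L{\left(c,b \right)} = c \left(b + c\right)$ ($L{\left(c,b \right)} = \left(c + 0\right) \left(b + c\right) = c \left(b + c\right)$)
$s{\left(E \right)} = E \left(-4 + E\right) \left(6 + E\right)$ ($s{\left(E \right)} = E \left(-4 + E\right) \left(E + 6\right) = E \left(-4 + E\right) \left(6 + E\right)$)
$18929 - s{\left(\frac{1}{27 + 17} \right)} 6 \left(5 + 1\right) = 18929 - \frac{\left(-4 + \frac{1}{27 + 17}\right) \left(6 + \frac{1}{27 + 17}\right)}{27 + 17} \cdot 6 \left(5 + 1\right) = 18929 - \frac{\left(-4 + \frac{1}{44}\right) \left(6 + \frac{1}{44}\right)}{44} \cdot 6 \cdot 6 = 18929 - \frac{\left(-4 + \frac{1}{44}\right) \left(6 + \frac{1}{44}\right)}{44} \cdot 36 = 18929 - \frac{1}{44} \left(- \frac{175}{44}\right) \frac{265}{44} \cdot 36 = 18929 - \left(- \frac{46375}{85184}\right) 36 = 18929 - - \frac{417375}{21296} = 18929 + \frac{417375}{21296} = \frac{403529359}{21296}$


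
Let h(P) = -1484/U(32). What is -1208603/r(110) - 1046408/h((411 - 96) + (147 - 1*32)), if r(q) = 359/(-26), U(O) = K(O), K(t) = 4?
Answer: 12033845010/133189 ≈ 90352.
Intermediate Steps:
U(O) = 4
r(q) = -359/26 (r(q) = 359*(-1/26) = -359/26)
h(P) = -371 (h(P) = -1484/4 = -1484*¼ = -371)
-1208603/r(110) - 1046408/h((411 - 96) + (147 - 1*32)) = -1208603/(-359/26) - 1046408/(-371) = -1208603*(-26/359) - 1046408*(-1/371) = 31423678/359 + 1046408/371 = 12033845010/133189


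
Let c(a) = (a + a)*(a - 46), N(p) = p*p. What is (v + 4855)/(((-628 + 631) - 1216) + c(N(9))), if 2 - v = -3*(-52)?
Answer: 4701/4457 ≈ 1.0547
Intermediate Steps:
N(p) = p²
v = -154 (v = 2 - (-3)*(-52) = 2 - 1*156 = 2 - 156 = -154)
c(a) = 2*a*(-46 + a) (c(a) = (2*a)*(-46 + a) = 2*a*(-46 + a))
(v + 4855)/(((-628 + 631) - 1216) + c(N(9))) = (-154 + 4855)/(((-628 + 631) - 1216) + 2*9²*(-46 + 9²)) = 4701/((3 - 1216) + 2*81*(-46 + 81)) = 4701/(-1213 + 2*81*35) = 4701/(-1213 + 5670) = 4701/4457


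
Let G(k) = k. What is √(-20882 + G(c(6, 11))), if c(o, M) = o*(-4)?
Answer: I*√20906 ≈ 144.59*I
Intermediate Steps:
c(o, M) = -4*o
√(-20882 + G(c(6, 11))) = √(-20882 - 4*6) = √(-20882 - 24) = √(-20906) = I*√20906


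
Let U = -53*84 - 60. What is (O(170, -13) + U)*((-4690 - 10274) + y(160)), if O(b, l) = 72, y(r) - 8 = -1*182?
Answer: 67212720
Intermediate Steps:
y(r) = -174 (y(r) = 8 - 1*182 = 8 - 182 = -174)
U = -4512 (U = -4452 - 60 = -4512)
(O(170, -13) + U)*((-4690 - 10274) + y(160)) = (72 - 4512)*((-4690 - 10274) - 174) = -4440*(-14964 - 174) = -4440*(-15138) = 67212720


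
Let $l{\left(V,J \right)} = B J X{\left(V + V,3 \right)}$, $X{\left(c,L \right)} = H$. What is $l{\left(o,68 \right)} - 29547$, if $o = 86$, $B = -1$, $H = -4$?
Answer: $-29275$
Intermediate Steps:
$X{\left(c,L \right)} = -4$
$l{\left(V,J \right)} = 4 J$ ($l{\left(V,J \right)} = - J \left(-4\right) = 4 J$)
$l{\left(o,68 \right)} - 29547 = 4 \cdot 68 - 29547 = 272 - 29547 = -29275$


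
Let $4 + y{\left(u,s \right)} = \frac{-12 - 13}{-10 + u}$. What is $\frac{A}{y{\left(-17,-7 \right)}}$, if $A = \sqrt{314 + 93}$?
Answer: $- \frac{27 \sqrt{407}}{83} \approx -6.5627$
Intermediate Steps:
$y{\left(u,s \right)} = -4 - \frac{25}{-10 + u}$ ($y{\left(u,s \right)} = -4 + \frac{-12 - 13}{-10 + u} = -4 - \frac{25}{-10 + u}$)
$A = \sqrt{407} \approx 20.174$
$\frac{A}{y{\left(-17,-7 \right)}} = \frac{\sqrt{407}}{\frac{1}{-10 - 17} \left(15 - -68\right)} = \frac{\sqrt{407}}{\frac{1}{-27} \left(15 + 68\right)} = \frac{\sqrt{407}}{\left(- \frac{1}{27}\right) 83} = \frac{\sqrt{407}}{- \frac{83}{27}} = \sqrt{407} \left(- \frac{27}{83}\right) = - \frac{27 \sqrt{407}}{83}$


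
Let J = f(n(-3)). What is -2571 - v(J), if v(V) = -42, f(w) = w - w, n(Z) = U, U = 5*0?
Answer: -2529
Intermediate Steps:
U = 0
n(Z) = 0
f(w) = 0
J = 0
-2571 - v(J) = -2571 - 1*(-42) = -2571 + 42 = -2529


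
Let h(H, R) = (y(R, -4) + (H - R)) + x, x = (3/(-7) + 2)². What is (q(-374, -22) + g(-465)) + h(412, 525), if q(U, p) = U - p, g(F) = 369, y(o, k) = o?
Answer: 21142/49 ≈ 431.47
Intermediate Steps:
x = 121/49 (x = (3*(-⅐) + 2)² = (-3/7 + 2)² = (11/7)² = 121/49 ≈ 2.4694)
h(H, R) = 121/49 + H (h(H, R) = (R + (H - R)) + 121/49 = H + 121/49 = 121/49 + H)
(q(-374, -22) + g(-465)) + h(412, 525) = ((-374 - 1*(-22)) + 369) + (121/49 + 412) = ((-374 + 22) + 369) + 20309/49 = (-352 + 369) + 20309/49 = 17 + 20309/49 = 21142/49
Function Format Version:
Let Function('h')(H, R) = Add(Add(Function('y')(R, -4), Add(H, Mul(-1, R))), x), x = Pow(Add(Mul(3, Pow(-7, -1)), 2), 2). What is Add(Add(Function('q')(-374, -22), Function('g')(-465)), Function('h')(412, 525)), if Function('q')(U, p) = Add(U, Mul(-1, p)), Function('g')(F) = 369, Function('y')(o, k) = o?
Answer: Rational(21142, 49) ≈ 431.47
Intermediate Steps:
x = Rational(121, 49) (x = Pow(Add(Mul(3, Rational(-1, 7)), 2), 2) = Pow(Add(Rational(-3, 7), 2), 2) = Pow(Rational(11, 7), 2) = Rational(121, 49) ≈ 2.4694)
Function('h')(H, R) = Add(Rational(121, 49), H) (Function('h')(H, R) = Add(Add(R, Add(H, Mul(-1, R))), Rational(121, 49)) = Add(H, Rational(121, 49)) = Add(Rational(121, 49), H))
Add(Add(Function('q')(-374, -22), Function('g')(-465)), Function('h')(412, 525)) = Add(Add(Add(-374, Mul(-1, -22)), 369), Add(Rational(121, 49), 412)) = Add(Add(Add(-374, 22), 369), Rational(20309, 49)) = Add(Add(-352, 369), Rational(20309, 49)) = Add(17, Rational(20309, 49)) = Rational(21142, 49)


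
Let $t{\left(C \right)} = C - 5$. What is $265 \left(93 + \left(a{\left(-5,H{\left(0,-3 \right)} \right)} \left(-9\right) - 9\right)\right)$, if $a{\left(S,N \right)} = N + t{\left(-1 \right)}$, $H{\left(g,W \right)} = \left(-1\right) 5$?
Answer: $48495$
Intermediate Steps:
$t{\left(C \right)} = -5 + C$
$H{\left(g,W \right)} = -5$
$a{\left(S,N \right)} = -6 + N$ ($a{\left(S,N \right)} = N - 6 = -6 + N$)
$265 \left(93 + \left(a{\left(-5,H{\left(0,-3 \right)} \right)} \left(-9\right) - 9\right)\right) = 265 \left(93 - \left(9 - \left(-6 - 5\right) \left(-9\right)\right)\right) = 265 \left(93 - -90\right) = 265 \left(93 + \left(99 - 9\right)\right) = 265 \left(93 + 90\right) = 265 \cdot 183 = 48495$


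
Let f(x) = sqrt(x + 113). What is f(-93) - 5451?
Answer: -5451 + 2*sqrt(5) ≈ -5446.5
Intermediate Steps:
f(x) = sqrt(113 + x)
f(-93) - 5451 = sqrt(113 - 93) - 5451 = sqrt(20) - 5451 = 2*sqrt(5) - 5451 = -5451 + 2*sqrt(5)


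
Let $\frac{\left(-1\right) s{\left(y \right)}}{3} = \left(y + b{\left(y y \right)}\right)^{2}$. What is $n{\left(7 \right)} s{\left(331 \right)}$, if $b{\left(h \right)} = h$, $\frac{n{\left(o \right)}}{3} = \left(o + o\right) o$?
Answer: $-10651253967648$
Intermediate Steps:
$n{\left(o \right)} = 6 o^{2}$ ($n{\left(o \right)} = 3 \left(o + o\right) o = 3 \cdot 2 o o = 3 \cdot 2 o^{2} = 6 o^{2}$)
$s{\left(y \right)} = - 3 \left(y + y^{2}\right)^{2}$ ($s{\left(y \right)} = - 3 \left(y + y y\right)^{2} = - 3 \left(y + y^{2}\right)^{2}$)
$n{\left(7 \right)} s{\left(331 \right)} = 6 \cdot 7^{2} \left(- 3 \cdot 331^{2} \left(1 + 331\right)^{2}\right) = 6 \cdot 49 \left(\left(-3\right) 109561 \cdot 332^{2}\right) = 294 \left(\left(-3\right) 109561 \cdot 110224\right) = 294 \left(-36228754992\right) = -10651253967648$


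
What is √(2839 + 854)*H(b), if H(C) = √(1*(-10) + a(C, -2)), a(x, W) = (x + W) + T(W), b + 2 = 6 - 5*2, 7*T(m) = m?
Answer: 8*I*√51702/7 ≈ 259.86*I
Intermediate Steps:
T(m) = m/7
b = -6 (b = -2 + (6 - 5*2) = -2 + (6 - 10) = -2 - 4 = -6)
a(x, W) = x + 8*W/7 (a(x, W) = (x + W) + W/7 = (W + x) + W/7 = x + 8*W/7)
H(C) = √(-86/7 + C) (H(C) = √(1*(-10) + (C + (8/7)*(-2))) = √(-10 + (C - 16/7)) = √(-10 + (-16/7 + C)) = √(-86/7 + C))
√(2839 + 854)*H(b) = √(2839 + 854)*(√(-602 + 49*(-6))/7) = √3693*(√(-602 - 294)/7) = √3693*(√(-896)/7) = √3693*((8*I*√14)/7) = √3693*(8*I*√14/7) = 8*I*√51702/7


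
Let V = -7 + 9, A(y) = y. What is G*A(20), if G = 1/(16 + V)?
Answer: 10/9 ≈ 1.1111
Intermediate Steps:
V = 2
G = 1/18 (G = 1/(16 + 2) = 1/18 ≈ 0.055556)
G*A(20) = (1/18)*20 = 10/9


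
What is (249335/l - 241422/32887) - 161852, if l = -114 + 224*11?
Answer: -53195788353/328870 ≈ -1.6175e+5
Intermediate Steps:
l = 2350 (l = -114 + 2464 = 2350)
(249335/l - 241422/32887) - 161852 = (249335/2350 - 241422/32887) - 161852 = (249335*(1/2350) - 241422*1/32887) - 161852 = (1061/10 - 241422/32887) - 161852 = 32478887/328870 - 161852 = -53195788353/328870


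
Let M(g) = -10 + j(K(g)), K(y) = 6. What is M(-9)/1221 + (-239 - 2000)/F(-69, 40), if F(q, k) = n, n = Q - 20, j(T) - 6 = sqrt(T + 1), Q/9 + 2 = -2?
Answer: 2733595/68376 + sqrt(7)/1221 ≈ 39.981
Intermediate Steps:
Q = -36 (Q = -18 + 9*(-2) = -18 - 18 = -36)
j(T) = 6 + sqrt(1 + T) (j(T) = 6 + sqrt(T + 1) = 6 + sqrt(1 + T))
n = -56 (n = -36 - 20 = -56)
F(q, k) = -56
M(g) = -4 + sqrt(7) (M(g) = -10 + (6 + sqrt(1 + 6)) = -10 + (6 + sqrt(7)) = -4 + sqrt(7))
M(-9)/1221 + (-239 - 2000)/F(-69, 40) = (-4 + sqrt(7))/1221 + (-239 - 2000)/(-56) = (-4 + sqrt(7))*(1/1221) - 2239*(-1/56) = (-4/1221 + sqrt(7)/1221) + 2239/56 = 2733595/68376 + sqrt(7)/1221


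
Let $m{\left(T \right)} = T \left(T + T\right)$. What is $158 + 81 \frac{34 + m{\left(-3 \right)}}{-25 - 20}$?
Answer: $\frac{322}{5} \approx 64.4$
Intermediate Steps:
$m{\left(T \right)} = 2 T^{2}$ ($m{\left(T \right)} = T 2 T = 2 T^{2}$)
$158 + 81 \frac{34 + m{\left(-3 \right)}}{-25 - 20} = 158 + 81 \frac{34 + 2 \left(-3\right)^{2}}{-25 - 20} = 158 + 81 \frac{34 + 2 \cdot 9}{-45} = 158 + 81 \left(34 + 18\right) \left(- \frac{1}{45}\right) = 158 + 81 \cdot 52 \left(- \frac{1}{45}\right) = 158 + 81 \left(- \frac{52}{45}\right) = 158 - \frac{468}{5} = \frac{322}{5}$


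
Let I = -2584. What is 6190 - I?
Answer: 8774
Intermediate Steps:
6190 - I = 6190 - 1*(-2584) = 6190 + 2584 = 8774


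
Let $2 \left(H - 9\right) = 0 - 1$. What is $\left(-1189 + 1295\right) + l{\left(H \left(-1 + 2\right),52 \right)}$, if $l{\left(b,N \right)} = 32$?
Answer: $138$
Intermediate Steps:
$H = \frac{17}{2}$ ($H = 9 + \frac{0 - 1}{2} = 9 + \frac{1}{2} \left(-1\right) = 9 - \frac{1}{2} = \frac{17}{2} \approx 8.5$)
$\left(-1189 + 1295\right) + l{\left(H \left(-1 + 2\right),52 \right)} = \left(-1189 + 1295\right) + 32 = 106 + 32 = 138$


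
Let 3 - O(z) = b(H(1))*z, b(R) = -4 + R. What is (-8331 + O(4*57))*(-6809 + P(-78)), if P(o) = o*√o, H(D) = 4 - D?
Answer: 55152900 + 631800*I*√78 ≈ 5.5153e+7 + 5.5799e+6*I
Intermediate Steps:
P(o) = o^(3/2)
O(z) = 3 + z (O(z) = 3 - (-4 + (4 - 1*1))*z = 3 - (-4 + (4 - 1))*z = 3 - (-4 + 3)*z = 3 - (-1)*z = 3 + z)
(-8331 + O(4*57))*(-6809 + P(-78)) = (-8331 + (3 + 4*57))*(-6809 + (-78)^(3/2)) = (-8331 + (3 + 228))*(-6809 - 78*I*√78) = (-8331 + 231)*(-6809 - 78*I*√78) = -8100*(-6809 - 78*I*√78) = 55152900 + 631800*I*√78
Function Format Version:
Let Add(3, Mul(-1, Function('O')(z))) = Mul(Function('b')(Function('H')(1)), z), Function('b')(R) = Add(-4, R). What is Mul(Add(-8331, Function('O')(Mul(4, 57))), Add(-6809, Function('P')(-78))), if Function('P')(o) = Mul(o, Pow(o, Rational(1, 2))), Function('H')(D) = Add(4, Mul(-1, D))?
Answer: Add(55152900, Mul(631800, I, Pow(78, Rational(1, 2)))) ≈ Add(5.5153e+7, Mul(5.5799e+6, I))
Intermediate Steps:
Function('P')(o) = Pow(o, Rational(3, 2))
Function('O')(z) = Add(3, z) (Function('O')(z) = Add(3, Mul(-1, Mul(Add(-4, Add(4, Mul(-1, 1))), z))) = Add(3, Mul(-1, Mul(Add(-4, Add(4, -1)), z))) = Add(3, Mul(-1, Mul(Add(-4, 3), z))) = Add(3, Mul(-1, Mul(-1, z))) = Add(3, z))
Mul(Add(-8331, Function('O')(Mul(4, 57))), Add(-6809, Function('P')(-78))) = Mul(Add(-8331, Add(3, Mul(4, 57))), Add(-6809, Pow(-78, Rational(3, 2)))) = Mul(Add(-8331, Add(3, 228)), Add(-6809, Mul(-78, I, Pow(78, Rational(1, 2))))) = Mul(Add(-8331, 231), Add(-6809, Mul(-78, I, Pow(78, Rational(1, 2))))) = Mul(-8100, Add(-6809, Mul(-78, I, Pow(78, Rational(1, 2))))) = Add(55152900, Mul(631800, I, Pow(78, Rational(1, 2))))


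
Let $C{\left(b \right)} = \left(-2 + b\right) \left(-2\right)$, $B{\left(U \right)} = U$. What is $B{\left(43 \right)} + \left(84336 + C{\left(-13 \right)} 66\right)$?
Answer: $86359$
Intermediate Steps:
$C{\left(b \right)} = 4 - 2 b$
$B{\left(43 \right)} + \left(84336 + C{\left(-13 \right)} 66\right) = 43 + \left(84336 + \left(4 - -26\right) 66\right) = 43 + \left(84336 + \left(4 + 26\right) 66\right) = 43 + \left(84336 + 30 \cdot 66\right) = 43 + \left(84336 + 1980\right) = 43 + 86316 = 86359$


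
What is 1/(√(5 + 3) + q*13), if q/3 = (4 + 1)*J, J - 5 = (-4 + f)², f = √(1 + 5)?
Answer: 1/(5265 - 1560*√6 + 2*√2) ≈ 0.00069126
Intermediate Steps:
f = √6 ≈ 2.4495
J = 5 + (-4 + √6)² ≈ 7.4041
q = 405 - 120*√6 (q = 3*((4 + 1)*(27 - 8*√6)) = 3*(5*(27 - 8*√6)) = 3*(135 - 40*√6) = 405 - 120*√6 ≈ 111.06)
1/(√(5 + 3) + q*13) = 1/(√(5 + 3) + (405 - 120*√6)*13) = 1/(√8 + (5265 - 1560*√6)) = 1/(2*√2 + (5265 - 1560*√6)) = 1/(5265 - 1560*√6 + 2*√2)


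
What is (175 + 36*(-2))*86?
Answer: 8858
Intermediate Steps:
(175 + 36*(-2))*86 = (175 - 72)*86 = 103*86 = 8858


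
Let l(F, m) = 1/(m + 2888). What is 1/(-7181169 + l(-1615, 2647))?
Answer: -5535/39747770414 ≈ -1.3925e-7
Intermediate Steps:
l(F, m) = 1/(2888 + m)
1/(-7181169 + l(-1615, 2647)) = 1/(-7181169 + 1/(2888 + 2647)) = 1/(-7181169 + 1/5535) = 1/(-39747770414/5535) = -5535/39747770414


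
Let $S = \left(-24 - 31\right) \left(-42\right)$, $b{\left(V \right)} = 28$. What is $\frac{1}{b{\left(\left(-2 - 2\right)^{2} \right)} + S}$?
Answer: $\frac{1}{2338} \approx 0.00042772$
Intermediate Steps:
$S = 2310$ ($S = \left(-55\right) \left(-42\right) = 2310$)
$\frac{1}{b{\left(\left(-2 - 2\right)^{2} \right)} + S} = \frac{1}{28 + 2310} = \frac{1}{2338}$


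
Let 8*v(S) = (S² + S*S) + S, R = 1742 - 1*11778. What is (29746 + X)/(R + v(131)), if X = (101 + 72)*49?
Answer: -305784/45835 ≈ -6.6714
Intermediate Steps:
R = -10036 (R = 1742 - 11778 = -10036)
v(S) = S²/4 + S/8 (v(S) = ((S² + S*S) + S)/8 = ((S² + S²) + S)/8 = (2*S² + S)/8 = (S + 2*S²)/8 = S²/4 + S/8)
X = 8477 (X = 173*49 = 8477)
(29746 + X)/(R + v(131)) = (29746 + 8477)/(-10036 + (⅛)*131*(1 + 2*131)) = 38223/(-10036 + (⅛)*131*(1 + 262)) = 38223/(-10036 + (⅛)*131*263) = 38223/(-10036 + 34453/8) = 38223/(-45835/8) = 38223*(-8/45835) = -305784/45835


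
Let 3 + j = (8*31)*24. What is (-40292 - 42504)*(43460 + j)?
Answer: -4090867564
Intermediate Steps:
j = 5949 (j = -3 + (8*31)*24 = -3 + 248*24 = -3 + 5952 = 5949)
(-40292 - 42504)*(43460 + j) = (-40292 - 42504)*(43460 + 5949) = -82796*49409 = -4090867564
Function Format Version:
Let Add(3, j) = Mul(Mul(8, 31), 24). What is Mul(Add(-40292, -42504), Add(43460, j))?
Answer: -4090867564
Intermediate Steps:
j = 5949 (j = Add(-3, Mul(Mul(8, 31), 24)) = Add(-3, Mul(248, 24)) = Add(-3, 5952) = 5949)
Mul(Add(-40292, -42504), Add(43460, j)) = Mul(Add(-40292, -42504), Add(43460, 5949)) = Mul(-82796, 49409) = -4090867564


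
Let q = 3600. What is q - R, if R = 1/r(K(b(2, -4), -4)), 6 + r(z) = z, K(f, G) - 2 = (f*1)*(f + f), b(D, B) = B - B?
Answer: 14401/4 ≈ 3600.3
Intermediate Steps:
b(D, B) = 0
K(f, G) = 2 + 2*f² (K(f, G) = 2 + (f*1)*(f + f) = 2 + f*(2*f) = 2 + 2*f²)
r(z) = -6 + z
R = -¼ (R = 1/(-6 + (2 + 2*0²)) = 1/(-6 + (2 + 2*0)) = 1/(-6 + (2 + 0)) = 1/(-6 + 2) = 1/(-4) = -¼ ≈ -0.25000)
q - R = 3600 - 1*(-¼) = 3600 + ¼ = 14401/4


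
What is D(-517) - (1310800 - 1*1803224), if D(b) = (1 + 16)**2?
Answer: 492713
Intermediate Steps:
D(b) = 289 (D(b) = 17**2 = 289)
D(-517) - (1310800 - 1*1803224) = 289 - (1310800 - 1*1803224) = 289 - (1310800 - 1803224) = 289 - 1*(-492424) = 289 + 492424 = 492713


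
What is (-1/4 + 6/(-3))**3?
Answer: -729/64 ≈ -11.391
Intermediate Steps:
(-1/4 + 6/(-3))**3 = (-1*1/4 + 6*(-1/3))**3 = (-1/4 - 2)**3 = (-9/4)**3 = -729/64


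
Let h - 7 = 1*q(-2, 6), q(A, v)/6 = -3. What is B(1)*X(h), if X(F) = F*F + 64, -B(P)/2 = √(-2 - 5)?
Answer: -370*I*√7 ≈ -978.93*I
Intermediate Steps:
q(A, v) = -18 (q(A, v) = 6*(-3) = -18)
h = -11 (h = 7 + 1*(-18) = 7 - 18 = -11)
B(P) = -2*I*√7 (B(P) = -2*√(-2 - 5) = -2*I*√7)
X(F) = 64 + F² (X(F) = F² + 64 = 64 + F²)
B(1)*X(h) = (-2*I*√7)*(64 + (-11)²) = (-2*I*√7)*(64 + 121) = -2*I*√7*185 = -370*I*√7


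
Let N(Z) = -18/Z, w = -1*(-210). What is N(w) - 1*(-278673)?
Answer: 9753552/35 ≈ 2.7867e+5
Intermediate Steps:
w = 210
N(w) - 1*(-278673) = -18/210 - 1*(-278673) = -18*1/210 + 278673 = -3/35 + 278673 = 9753552/35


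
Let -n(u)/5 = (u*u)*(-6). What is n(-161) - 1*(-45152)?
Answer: 822782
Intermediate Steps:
n(u) = 30*u**2 (n(u) = -5*u*u*(-6) = -5*u**2*(-6) = -(-30)*u**2 = 30*u**2)
n(-161) - 1*(-45152) = 30*(-161)**2 - 1*(-45152) = 30*25921 + 45152 = 777630 + 45152 = 822782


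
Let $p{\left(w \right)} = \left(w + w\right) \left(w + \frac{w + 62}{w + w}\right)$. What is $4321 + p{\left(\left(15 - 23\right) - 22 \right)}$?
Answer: $6153$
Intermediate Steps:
$p{\left(w \right)} = 2 w \left(w + \frac{62 + w}{2 w}\right)$
$4321 + p{\left(\left(15 - 23\right) - 22 \right)} = 4321 + \left(62 + \left(\left(15 - 23\right) - 22\right) + 2 \left(\left(15 - 23\right) - 22\right)^{2}\right) = 4321 + \left(62 - 30 + 2 \left(-8 - 22\right)^{2}\right) = 4321 + \left(62 - 30 + 2 \left(-30\right)^{2}\right) = 4321 + \left(62 - 30 + 2 \cdot 900\right) = 4321 + \left(62 - 30 + 1800\right) = 4321 + 1832 = 6153$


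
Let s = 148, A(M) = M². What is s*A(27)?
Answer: 107892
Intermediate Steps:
s*A(27) = 148*27² = 148*729 = 107892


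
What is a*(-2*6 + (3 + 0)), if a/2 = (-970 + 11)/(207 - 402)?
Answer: -5754/65 ≈ -88.523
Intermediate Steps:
a = 1918/195 (a = 2*((-970 + 11)/(207 - 402)) = 2*(-959/(-195)) = 2*(-959*(-1/195)) = 2*(959/195) = 1918/195 ≈ 9.8359)
a*(-2*6 + (3 + 0)) = 1918*(-2*6 + (3 + 0))/195 = 1918*(-12 + 3)/195 = (1918/195)*(-9) = -5754/65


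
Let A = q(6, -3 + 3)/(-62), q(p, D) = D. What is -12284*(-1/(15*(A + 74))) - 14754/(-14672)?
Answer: 1328431/110040 ≈ 12.072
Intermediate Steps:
A = 0 (A = (-3 + 3)/(-62) = 0*(-1/62) = 0)
-12284*(-1/(15*(A + 74))) - 14754/(-14672) = -12284*(-1/(15*(0 + 74))) - 14754/(-14672) = -12284/(74*(-15)) - 14754*(-1/14672) = -12284/(-1110) + 7377/7336 = -12284*(-1/1110) + 7377/7336 = 166/15 + 7377/7336 = 1328431/110040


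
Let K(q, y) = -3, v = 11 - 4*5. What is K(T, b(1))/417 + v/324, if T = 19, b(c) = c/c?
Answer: -175/5004 ≈ -0.034972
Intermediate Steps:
b(c) = 1
v = -9 (v = 11 - 20 = -9)
K(T, b(1))/417 + v/324 = -3/417 - 9/324 = -3*1/417 - 9*1/324 = -1/139 - 1/36 = -175/5004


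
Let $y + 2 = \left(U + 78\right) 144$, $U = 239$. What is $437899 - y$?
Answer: $392253$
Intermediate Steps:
$y = 45646$ ($y = -2 + \left(239 + 78\right) 144 = -2 + 317 \cdot 144 = -2 + 45648 = 45646$)
$437899 - y = 437899 - 45646 = 392253$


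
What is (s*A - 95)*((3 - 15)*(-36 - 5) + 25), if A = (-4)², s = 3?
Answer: -24299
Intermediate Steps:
A = 16
(s*A - 95)*((3 - 15)*(-36 - 5) + 25) = (3*16 - 95)*((3 - 15)*(-36 - 5) + 25) = (48 - 95)*(-12*(-41) + 25) = -47*(492 + 25) = -47*517 = -24299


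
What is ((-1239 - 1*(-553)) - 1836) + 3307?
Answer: 785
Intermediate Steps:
((-1239 - 1*(-553)) - 1836) + 3307 = ((-1239 + 553) - 1836) + 3307 = (-686 - 1836) + 3307 = -2522 + 3307 = 785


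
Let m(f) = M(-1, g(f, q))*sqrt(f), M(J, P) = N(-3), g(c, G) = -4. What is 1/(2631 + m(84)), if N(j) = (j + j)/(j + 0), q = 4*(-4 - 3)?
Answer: 877/2307275 - 4*sqrt(21)/6921825 ≈ 0.00037745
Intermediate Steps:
q = -28 (q = 4*(-7) = -28)
N(j) = 2 (N(j) = (2*j)/j = 2)
M(J, P) = 2
m(f) = 2*sqrt(f)
1/(2631 + m(84)) = 1/(2631 + 2*sqrt(84)) = 1/(2631 + 2*(2*sqrt(21))) = 1/(2631 + 4*sqrt(21))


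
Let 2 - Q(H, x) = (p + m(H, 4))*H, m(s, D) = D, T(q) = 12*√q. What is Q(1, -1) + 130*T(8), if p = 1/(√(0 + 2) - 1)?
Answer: -3 + 3119*√2 ≈ 4407.9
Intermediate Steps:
p = 1/(-1 + √2) (p = 1/(√2 - 1) = 1/(-1 + √2) ≈ 2.4142)
Q(H, x) = 2 - H*(5 + √2) (Q(H, x) = 2 - ((1 + √2) + 4)*H = 2 - (5 + √2)*H = 2 - H*(5 + √2))
Q(1, -1) + 130*T(8) = (2 - 5*1 - 1*1*√2) + 130*(12*√8) = (2 - 5 - √2) + 130*(12*(2*√2)) = (-3 - √2) + 130*(24*√2) = (-3 - √2) + 3120*√2 = -3 + 3119*√2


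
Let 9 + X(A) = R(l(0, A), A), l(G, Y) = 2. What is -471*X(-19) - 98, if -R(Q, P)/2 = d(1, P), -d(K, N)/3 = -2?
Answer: 9793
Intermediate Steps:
d(K, N) = 6 (d(K, N) = -3*(-2) = 6)
R(Q, P) = -12 (R(Q, P) = -2*6 = -12)
X(A) = -21 (X(A) = -9 - 12 = -21)
-471*X(-19) - 98 = -471*(-21) - 98 = 9891 - 98 = 9793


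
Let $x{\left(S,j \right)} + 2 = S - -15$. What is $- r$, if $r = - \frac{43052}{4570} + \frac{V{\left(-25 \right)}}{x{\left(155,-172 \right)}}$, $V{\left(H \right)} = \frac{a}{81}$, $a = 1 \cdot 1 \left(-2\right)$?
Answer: $\frac{146465189}{15547140} \approx 9.4207$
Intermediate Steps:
$a = -2$ ($a = 1 \left(-2\right) = -2$)
$x{\left(S,j \right)} = 13 + S$ ($x{\left(S,j \right)} = -2 + \left(S - -15\right) = -2 + \left(S + 15\right) = -2 + \left(15 + S\right) = 13 + S$)
$V{\left(H \right)} = - \frac{2}{81}$
$r = - \frac{146465189}{15547140}$ ($r = - \frac{43052}{4570} - \frac{2}{81 \left(13 + 155\right)} = \left(-43052\right) \frac{1}{4570} - \frac{2}{81 \cdot 168} = - \frac{21526}{2285} - \frac{1}{6804} = - \frac{146465189}{15547140} \approx -9.4207$)
$- r = \left(-1\right) \left(- \frac{146465189}{15547140}\right) = \frac{146465189}{15547140}$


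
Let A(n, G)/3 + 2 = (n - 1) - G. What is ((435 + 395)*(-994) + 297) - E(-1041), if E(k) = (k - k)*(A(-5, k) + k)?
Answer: -824723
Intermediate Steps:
A(n, G) = -9 - 3*G + 3*n (A(n, G) = -6 + 3*((n - 1) - G) = -6 + 3*((-1 + n) - G) = -6 + 3*(-1 + n - G) = -6 + (-3 - 3*G + 3*n) = -9 - 3*G + 3*n)
E(k) = 0 (E(k) = (k - k)*((-9 - 3*k + 3*(-5)) + k) = 0*((-9 - 3*k - 15) + k) = 0*((-24 - 3*k) + k) = 0*(-24 - 2*k) = 0)
((435 + 395)*(-994) + 297) - E(-1041) = ((435 + 395)*(-994) + 297) - 1*0 = (830*(-994) + 297) + 0 = (-825020 + 297) + 0 = -824723 + 0 = -824723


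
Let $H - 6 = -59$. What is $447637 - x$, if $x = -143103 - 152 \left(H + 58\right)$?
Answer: $591500$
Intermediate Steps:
$H = -53$ ($H = 6 - 59 = -53$)
$x = -143863$ ($x = -143103 - 152 \left(-53 + 58\right) = -143103 - 152 \cdot 5 = -143103 - 760 = -143863$)
$447637 - x = 447637 - -143863 = 447637 + 143863 = 591500$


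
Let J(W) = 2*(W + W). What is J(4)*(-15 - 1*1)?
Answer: -256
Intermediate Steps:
J(W) = 4*W (J(W) = 2*(2*W) = 4*W)
J(4)*(-15 - 1*1) = (4*4)*(-15 - 1*1) = 16*(-15 - 1) = 16*(-16) = -256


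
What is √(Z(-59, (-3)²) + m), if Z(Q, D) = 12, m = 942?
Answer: 3*√106 ≈ 30.887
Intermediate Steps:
√(Z(-59, (-3)²) + m) = √(12 + 942) = √954 = 3*√106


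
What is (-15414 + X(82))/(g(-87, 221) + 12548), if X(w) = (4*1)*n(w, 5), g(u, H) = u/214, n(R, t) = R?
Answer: -3228404/2685185 ≈ -1.2023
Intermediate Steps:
g(u, H) = u/214 (g(u, H) = u*(1/214) = u/214)
X(w) = 4*w (X(w) = (4*1)*w = 4*w)
(-15414 + X(82))/(g(-87, 221) + 12548) = (-15414 + 4*82)/((1/214)*(-87) + 12548) = (-15414 + 328)/(-87/214 + 12548) = -15086/2685185/214 = -15086*214/2685185 = -3228404/2685185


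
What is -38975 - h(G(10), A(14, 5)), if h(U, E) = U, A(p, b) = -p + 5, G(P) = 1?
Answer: -38976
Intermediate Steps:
A(p, b) = 5 - p
-38975 - h(G(10), A(14, 5)) = -38975 - 1*1 = -38975 - 1 = -38976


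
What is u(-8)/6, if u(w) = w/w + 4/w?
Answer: 1/12 ≈ 0.083333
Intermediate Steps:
u(w) = 1 + 4/w
u(-8)/6 = ((4 - 8)/(-8))/6 = (-⅛*(-4))/6 = (⅙)*(½) = 1/12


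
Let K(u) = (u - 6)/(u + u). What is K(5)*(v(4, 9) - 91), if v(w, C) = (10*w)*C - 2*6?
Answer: -257/10 ≈ -25.700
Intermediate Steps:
K(u) = (-6 + u)/(2*u) (K(u) = (-6 + u)/((2*u)) = (-6 + u)*(1/(2*u)) = (-6 + u)/(2*u))
v(w, C) = -12 + 10*C*w (v(w, C) = 10*C*w - 12 = -12 + 10*C*w)
K(5)*(v(4, 9) - 91) = ((1/2)*(-6 + 5)/5)*((-12 + 10*9*4) - 91) = ((1/2)*(1/5)*(-1))*((-12 + 360) - 91) = -(348 - 91)/10 = -1/10*257 = -257/10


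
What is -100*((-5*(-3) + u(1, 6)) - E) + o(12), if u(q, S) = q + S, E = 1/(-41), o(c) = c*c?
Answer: -84396/41 ≈ -2058.4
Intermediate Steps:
o(c) = c²
E = -1/41 ≈ -0.024390
u(q, S) = S + q
-100*((-5*(-3) + u(1, 6)) - E) + o(12) = -100*((-5*(-3) + (6 + 1)) - 1*(-1/41)) + 12² = -100*((15 + 7) + 1/41) + 144 = -100*(22 + 1/41) + 144 = -100*903/41 + 144 = -90300/41 + 144 = -84396/41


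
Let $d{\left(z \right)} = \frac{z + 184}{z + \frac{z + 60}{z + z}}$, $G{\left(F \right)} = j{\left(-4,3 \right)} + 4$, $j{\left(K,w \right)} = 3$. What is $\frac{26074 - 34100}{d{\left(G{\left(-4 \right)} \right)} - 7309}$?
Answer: $\frac{1324290}{1203311} \approx 1.1005$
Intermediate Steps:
$G{\left(F \right)} = 7$ ($G{\left(F \right)} = 3 + 4 = 7$)
$d{\left(z \right)} = \frac{184 + z}{z + \frac{60 + z}{2 z}}$
$\frac{26074 - 34100}{d{\left(G{\left(-4 \right)} \right)} - 7309} = \frac{26074 - 34100}{2 \cdot 7 \frac{1}{60 + 7 + 2 \cdot 7^{2}} \left(184 + 7\right) - 7309} = - \frac{8026}{2 \cdot 7 \frac{1}{60 + 7 + 2 \cdot 49} \cdot 191 - 7309} = - \frac{8026}{2 \cdot 7 \frac{1}{60 + 7 + 98} \cdot 191 - 7309} = - \frac{8026}{2 \cdot 7 \cdot \frac{1}{165} \cdot 191 - 7309} = - \frac{8026}{\frac{2674}{165} - 7309} = - \frac{8026}{- \frac{1203311}{165}} = \left(-8026\right) \left(- \frac{165}{1203311}\right) = \frac{1324290}{1203311}$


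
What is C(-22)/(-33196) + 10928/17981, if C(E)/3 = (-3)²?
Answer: 362280401/596897276 ≈ 0.60694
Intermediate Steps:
C(E) = 27 (C(E) = 3*(-3)² = 3*9 = 27)
C(-22)/(-33196) + 10928/17981 = 27/(-33196) + 10928/17981 = 27*(-1/33196) + 10928*(1/17981) = -27/33196 + 10928/17981 = 362280401/596897276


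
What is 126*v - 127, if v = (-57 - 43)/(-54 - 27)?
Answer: 257/9 ≈ 28.556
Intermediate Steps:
v = 100/81 (v = -100/(-81) = -100*(-1/81) = 100/81 ≈ 1.2346)
126*v - 127 = 126*(100/81) - 127 = 1400/9 - 127 = 257/9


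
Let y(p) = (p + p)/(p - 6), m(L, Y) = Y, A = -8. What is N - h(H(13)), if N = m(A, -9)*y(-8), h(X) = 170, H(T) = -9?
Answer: -1262/7 ≈ -180.29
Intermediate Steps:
y(p) = 2*p/(-6 + p) (y(p) = (2*p)/(-6 + p) = 2*p/(-6 + p))
N = -72/7 (N = -18*(-8)/(-6 - 8) = -18*(-8)/(-14) = -18*(-8)*(-1)/14 = -9*8/7 = -72/7 ≈ -10.286)
N - h(H(13)) = -72/7 - 1*170 = -72/7 - 170 = -1262/7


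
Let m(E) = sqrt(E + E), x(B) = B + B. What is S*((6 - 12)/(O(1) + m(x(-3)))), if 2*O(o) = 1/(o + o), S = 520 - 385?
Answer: 3240*I/(-I + 8*sqrt(3)) ≈ -16.788 + 232.62*I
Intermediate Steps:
S = 135
x(B) = 2*B
m(E) = sqrt(2)*sqrt(E) (m(E) = sqrt(2*E) = sqrt(2)*sqrt(E))
O(o) = 1/(4*o) (O(o) = 1/(2*(o + o)) = 1/(2*((2*o))) = (1/(2*o))/2 = 1/(4*o))
S*((6 - 12)/(O(1) + m(x(-3)))) = 135*((6 - 12)/((1/4)/1 + sqrt(2)*sqrt(2*(-3)))) = 135*(-6/((1/4)*1 + sqrt(2)*sqrt(-6))) = 135*(-6/(1/4 + sqrt(2)*(I*sqrt(6)))) = 135*(-6/(1/4 + 2*I*sqrt(3))) = -810/(1/4 + 2*I*sqrt(3))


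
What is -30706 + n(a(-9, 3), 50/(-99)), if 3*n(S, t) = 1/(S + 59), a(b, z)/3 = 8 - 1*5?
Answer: -6264023/204 ≈ -30706.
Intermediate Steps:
a(b, z) = 9 (a(b, z) = 3*(8 - 1*5) = 3*(8 - 5) = 3*3 = 9)
n(S, t) = 1/(3*(59 + S)) (n(S, t) = 1/(3*(S + 59)) = 1/(3*(59 + S)))
-30706 + n(a(-9, 3), 50/(-99)) = -30706 + 1/(3*(59 + 9)) = -30706 + (1/3)/68 = -30706 + (1/3)*(1/68) = -30706 + 1/204 = -6264023/204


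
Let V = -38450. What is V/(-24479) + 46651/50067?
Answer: 3067045979/1225590093 ≈ 2.5025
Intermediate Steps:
V/(-24479) + 46651/50067 = -38450/(-24479) + 46651/50067 = -38450*(-1/24479) + 46651*(1/50067) = 38450/24479 + 46651/50067 = 3067045979/1225590093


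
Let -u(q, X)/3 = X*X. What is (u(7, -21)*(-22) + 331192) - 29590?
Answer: 330708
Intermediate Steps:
u(q, X) = -3*X**2 (u(q, X) = -3*X*X = -3*X**2)
(u(7, -21)*(-22) + 331192) - 29590 = (-3*(-21)**2*(-22) + 331192) - 29590 = (-3*441*(-22) + 331192) - 29590 = (-1323*(-22) + 331192) - 29590 = (29106 + 331192) - 29590 = 360298 - 29590 = 330708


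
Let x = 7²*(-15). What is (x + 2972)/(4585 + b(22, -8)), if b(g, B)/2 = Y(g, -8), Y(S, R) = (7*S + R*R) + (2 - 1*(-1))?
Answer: 2237/5027 ≈ 0.44500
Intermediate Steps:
Y(S, R) = 3 + R² + 7*S (Y(S, R) = (7*S + R²) + (2 + 1) = (R² + 7*S) + 3 = 3 + R² + 7*S)
x = -735 (x = 49*(-15) = -735)
b(g, B) = 134 + 14*g (b(g, B) = 2*(3 + (-8)² + 7*g) = 2*(3 + 64 + 7*g) = 2*(67 + 7*g) = 134 + 14*g)
(x + 2972)/(4585 + b(22, -8)) = (-735 + 2972)/(4585 + (134 + 14*22)) = 2237/(4585 + (134 + 308)) = 2237/(4585 + 442) = 2237/5027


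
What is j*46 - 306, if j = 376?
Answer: 16990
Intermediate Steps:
j*46 - 306 = 376*46 - 306 = 17296 - 306 = 16990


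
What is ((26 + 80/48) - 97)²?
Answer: 43264/9 ≈ 4807.1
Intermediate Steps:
((26 + 80/48) - 97)² = ((26 + 80*(1/48)) - 97)² = ((26 + 5/3) - 97)² = (83/3 - 97)² = (-208/3)² = 43264/9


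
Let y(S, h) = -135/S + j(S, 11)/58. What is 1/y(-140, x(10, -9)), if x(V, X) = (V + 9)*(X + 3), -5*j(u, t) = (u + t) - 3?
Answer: 4060/5763 ≈ 0.70449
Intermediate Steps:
j(u, t) = 3/5 - t/5 - u/5 (j(u, t) = -((u + t) - 3)/5 = -((t + u) - 3)/5 = -(-3 + t + u)/5 = 3/5 - t/5 - u/5)
x(V, X) = (3 + X)*(9 + V) (x(V, X) = (9 + V)*(3 + X) = (3 + X)*(9 + V))
y(S, h) = -4/145 - 135/S - S/290 (y(S, h) = -135/S + (3/5 - 1/5*11 - S/5)/58 = -135/S + (3/5 - 11/5 - S/5)*(1/58) = -135/S + (-8/5 - S/5)*(1/58) = -135/S + (-4/145 - S/290) = -4/145 - 135/S - S/290)
1/y(-140, x(10, -9)) = 1/((1/290)*(-39150 - 140*(-8 - 1*(-140)))/(-140)) = 1/((1/290)*(-1/140)*(-39150 - 140*(-8 + 140))) = 1/((1/290)*(-1/140)*(-39150 - 140*132)) = 1/((1/290)*(-1/140)*(-39150 - 18480)) = 1/((1/290)*(-1/140)*(-57630)) = 1/(5763/4060) = 4060/5763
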